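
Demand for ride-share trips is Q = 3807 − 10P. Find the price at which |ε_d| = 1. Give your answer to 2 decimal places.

190.35

For linear demand Q = a − bP, ε = −bP/(a − bP). |ε| = 1 when bP = a − bP, i.e. P = a/(2b).
P = 3807/(2·10) = 3807/20 = 190.3500.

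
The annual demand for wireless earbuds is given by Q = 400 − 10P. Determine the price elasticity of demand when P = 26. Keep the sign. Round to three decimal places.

At P = 26, Q = 140.
dQ/dP = −10.
ε = (dQ/dP)(P/Q) = (-10)(26/140).
|ε| > 1, so demand is elastic at this price.

-1.857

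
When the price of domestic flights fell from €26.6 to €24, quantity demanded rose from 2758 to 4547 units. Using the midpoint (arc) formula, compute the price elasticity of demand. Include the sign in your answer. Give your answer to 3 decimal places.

-4.766

ΔQ = 4547 − 2758 = 1789; ΔP = 24 − 26.6 = -2.6.
Midpoints: P̄ = 25.30, Q̄ = 3652.5.
ε = (ΔQ/ΔP)(P̄/Q̄) = (1789/-2.6)(25.30/3652.5).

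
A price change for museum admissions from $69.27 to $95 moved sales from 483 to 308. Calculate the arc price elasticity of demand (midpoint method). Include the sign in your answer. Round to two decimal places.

-1.41

ΔQ = 308 − 483 = -175; ΔP = 95 − 69.27 = 25.73.
Midpoints: P̄ = 82.13, Q̄ = 395.5.
ε = (ΔQ/ΔP)(P̄/Q̄) = (-175/25.73)(82.13/395.5).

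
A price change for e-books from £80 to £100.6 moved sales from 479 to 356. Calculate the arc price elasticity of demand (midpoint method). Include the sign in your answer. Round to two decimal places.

ΔQ = 356 − 479 = -123; ΔP = 100.6 − 80 = 20.6.
Midpoints: P̄ = 90.30, Q̄ = 417.5.
ε = (ΔQ/ΔP)(P̄/Q̄) = (-123/20.6)(90.30/417.5).

-1.29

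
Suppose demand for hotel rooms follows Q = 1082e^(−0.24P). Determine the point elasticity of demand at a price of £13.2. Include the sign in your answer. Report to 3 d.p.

-3.168

At P = 13.2, Q = 45.539.
dQ/dP = −0.24·1082e^(−0.24P) = −0.24Q = -10.929.
ε = (dQ/dP)(P/Q) = (-10.929)(13.2/45.539).
|ε| > 1, so demand is elastic at this price.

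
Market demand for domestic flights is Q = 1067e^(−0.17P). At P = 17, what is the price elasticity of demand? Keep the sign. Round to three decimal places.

At P = 17, Q = 59.300.
dQ/dP = −0.17·1067e^(−0.17P) = −0.17Q = -10.081.
ε = (dQ/dP)(P/Q) = (-10.081)(17/59.300).

-2.890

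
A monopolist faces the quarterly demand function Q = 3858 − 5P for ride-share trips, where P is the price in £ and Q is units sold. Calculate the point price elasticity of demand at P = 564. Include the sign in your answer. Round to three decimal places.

At P = 564, Q = 1038.
dQ/dP = −5.
ε = (dQ/dP)(P/Q) = (-5)(564/1038).

-2.717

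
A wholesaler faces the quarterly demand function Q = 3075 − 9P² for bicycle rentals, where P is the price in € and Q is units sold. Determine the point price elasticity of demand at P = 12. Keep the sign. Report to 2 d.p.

At P = 12, Q = 1779.
dQ/dP = −18P = -216.
ε = (dQ/dP)(P/Q) = (-216)(12/1779).

-1.46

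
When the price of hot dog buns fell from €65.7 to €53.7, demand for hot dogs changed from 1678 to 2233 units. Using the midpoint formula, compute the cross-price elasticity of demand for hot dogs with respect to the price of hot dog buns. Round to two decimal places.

-1.41

ΔQ_x = 2233 − 1678 = 555; ΔP_y = 53.7 − 65.7 = -12.
Midpoints: P̄_y = 59.70, Q̄_x = 1955.5.
ε_xy = (ΔQ_x/ΔP_y)(P̄_y/Q̄_x) = (555/-12)(59.70/1955.5).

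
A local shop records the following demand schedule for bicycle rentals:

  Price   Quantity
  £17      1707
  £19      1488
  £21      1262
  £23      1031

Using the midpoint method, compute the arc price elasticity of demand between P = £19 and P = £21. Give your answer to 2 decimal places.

-1.64

At P = 19, Q = 1488; at P = 21, Q = 1262.
ΔQ = -226, ΔP = 2. Midpoints: P̄ = 20.00, Q̄ = 1375.0.
ε = (ΔQ/ΔP)(P̄/Q̄) = (-226/2)(20.00/1375.0).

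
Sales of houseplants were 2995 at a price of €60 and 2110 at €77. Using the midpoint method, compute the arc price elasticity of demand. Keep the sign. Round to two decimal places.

-1.40

ΔQ = 2110 − 2995 = -885; ΔP = 77 − 60 = 17.
Midpoints: P̄ = 68.50, Q̄ = 2552.5.
ε = (ΔQ/ΔP)(P̄/Q̄) = (-885/17)(68.50/2552.5).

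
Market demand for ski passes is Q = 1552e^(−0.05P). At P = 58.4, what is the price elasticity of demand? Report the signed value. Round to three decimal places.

-2.920

At P = 58.4, Q = 83.705.
dQ/dP = −0.05·1552e^(−0.05P) = −0.05Q = -4.185.
ε = (dQ/dP)(P/Q) = (-4.185)(58.4/83.705).
|ε| > 1, so demand is elastic at this price.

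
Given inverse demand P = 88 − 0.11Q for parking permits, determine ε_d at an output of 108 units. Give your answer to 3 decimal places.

At Q = 108, P = 88 − 0.11(108) = 76.12.
dP/dQ = −0.11, so dQ/dP = 1/(−0.11) = -9.091.
ε = (dQ/dP)(P/Q) = (-9.091)(76.12/108).

-6.407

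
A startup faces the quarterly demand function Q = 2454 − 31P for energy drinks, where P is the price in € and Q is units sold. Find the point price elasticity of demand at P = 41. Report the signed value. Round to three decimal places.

At P = 41, Q = 1183.
dQ/dP = −31.
ε = (dQ/dP)(P/Q) = (-31)(41/1183).
|ε| > 1, so demand is elastic at this price.

-1.074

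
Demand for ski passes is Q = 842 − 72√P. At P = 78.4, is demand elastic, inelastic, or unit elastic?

Q = 204.485, dQ/dP = -4.066.
ε = (dQ/dP)(P/Q) ≈ -1.559.
|ε| = 1.56 > 1.

elastic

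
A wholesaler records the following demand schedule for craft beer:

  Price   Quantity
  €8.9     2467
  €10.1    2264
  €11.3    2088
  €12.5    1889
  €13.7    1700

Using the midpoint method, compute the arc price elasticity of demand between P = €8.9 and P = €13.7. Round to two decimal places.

At P = 8.9, Q = 2467; at P = 13.7, Q = 1700.
ΔQ = -767, ΔP = 4.8. Midpoints: P̄ = 11.30, Q̄ = 2083.5.
ε = (ΔQ/ΔP)(P̄/Q̄) = (-767/4.8)(11.30/2083.5).

-0.87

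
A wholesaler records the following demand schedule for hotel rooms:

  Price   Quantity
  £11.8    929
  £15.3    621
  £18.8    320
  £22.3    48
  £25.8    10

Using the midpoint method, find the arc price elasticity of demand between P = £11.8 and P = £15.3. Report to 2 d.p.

At P = 11.8, Q = 929; at P = 15.3, Q = 621.
ΔQ = -308, ΔP = 3.5. Midpoints: P̄ = 13.55, Q̄ = 775.0.
ε = (ΔQ/ΔP)(P̄/Q̄) = (-308/3.5)(13.55/775.0).

-1.54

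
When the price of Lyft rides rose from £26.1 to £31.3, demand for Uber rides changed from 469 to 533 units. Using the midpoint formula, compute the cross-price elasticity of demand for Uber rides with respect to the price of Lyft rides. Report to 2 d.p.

0.71

ΔQ_x = 533 − 469 = 64; ΔP_y = 31.3 − 26.1 = 5.2.
Midpoints: P̄_y = 28.70, Q̄_x = 501.0.
ε_xy = (ΔQ_x/ΔP_y)(P̄_y/Q̄_x) = (64/5.2)(28.70/501.0).
ε_xy > 0, so the goods are substitutes.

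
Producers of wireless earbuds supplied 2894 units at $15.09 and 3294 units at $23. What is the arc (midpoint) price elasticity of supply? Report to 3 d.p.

0.311

ΔQ = 3294 − 2894 = 400; ΔP = 23 − 15.09 = 7.91.
Midpoints: P̄ = 19.05, Q̄ = 3094.0.
ε_s = (ΔQ/ΔP)(P̄/Q̄) = (400/7.91)(19.05/3094.0).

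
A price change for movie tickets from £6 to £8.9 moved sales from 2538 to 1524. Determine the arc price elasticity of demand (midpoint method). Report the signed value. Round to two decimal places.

-1.28

ΔQ = 1524 − 2538 = -1014; ΔP = 8.9 − 6 = 2.9.
Midpoints: P̄ = 7.45, Q̄ = 2031.0.
ε = (ΔQ/ΔP)(P̄/Q̄) = (-1014/2.9)(7.45/2031.0).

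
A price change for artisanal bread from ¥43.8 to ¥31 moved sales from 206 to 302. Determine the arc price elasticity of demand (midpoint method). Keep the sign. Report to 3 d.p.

-1.104

ΔQ = 302 − 206 = 96; ΔP = 31 − 43.8 = -12.8.
Midpoints: P̄ = 37.40, Q̄ = 254.0.
ε = (ΔQ/ΔP)(P̄/Q̄) = (96/-12.8)(37.40/254.0).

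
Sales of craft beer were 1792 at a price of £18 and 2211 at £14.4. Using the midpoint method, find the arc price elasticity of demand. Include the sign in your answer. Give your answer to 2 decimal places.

-0.94

ΔQ = 2211 − 1792 = 419; ΔP = 14.4 − 18 = -3.6.
Midpoints: P̄ = 16.20, Q̄ = 2001.5.
ε = (ΔQ/ΔP)(P̄/Q̄) = (419/-3.6)(16.20/2001.5).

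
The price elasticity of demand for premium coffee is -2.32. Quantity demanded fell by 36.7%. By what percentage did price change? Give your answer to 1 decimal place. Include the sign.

%ΔP ≈ %ΔQ / ε = (-36.7%)/(-2.32) = 15.82%.

15.8%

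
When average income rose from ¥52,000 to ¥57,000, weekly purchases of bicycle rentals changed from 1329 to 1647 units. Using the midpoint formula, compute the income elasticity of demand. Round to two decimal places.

ΔQ = 318, ΔI = 5000. Midpoints: Ī = 54,500, Q̄ = 1488.0.
ε_I = (ΔQ/ΔI)(Ī/Q̄) = (318/5000)(54500/1488.0).

2.33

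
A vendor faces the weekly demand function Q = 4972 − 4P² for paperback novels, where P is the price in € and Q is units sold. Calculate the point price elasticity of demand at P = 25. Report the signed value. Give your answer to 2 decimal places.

At P = 25, Q = 2472.
dQ/dP = −8P = -200.
ε = (dQ/dP)(P/Q) = (-200)(25/2472).

-2.02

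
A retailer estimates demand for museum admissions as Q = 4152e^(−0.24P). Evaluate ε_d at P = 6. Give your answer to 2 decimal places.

At P = 6, Q = 983.724.
dQ/dP = −0.24·4152e^(−0.24P) = −0.24Q = -236.094.
ε = (dQ/dP)(P/Q) = (-236.094)(6/983.724).

-1.44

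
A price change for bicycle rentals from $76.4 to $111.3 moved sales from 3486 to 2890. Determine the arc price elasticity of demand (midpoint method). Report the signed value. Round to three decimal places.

-0.503

ΔQ = 2890 − 3486 = -596; ΔP = 111.3 − 76.4 = 34.9.
Midpoints: P̄ = 93.85, Q̄ = 3188.0.
ε = (ΔQ/ΔP)(P̄/Q̄) = (-596/34.9)(93.85/3188.0).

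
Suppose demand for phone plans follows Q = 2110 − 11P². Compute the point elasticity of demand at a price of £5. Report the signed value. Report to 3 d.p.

-0.300

At P = 5, Q = 1835.
dQ/dP = −22P = -110.
ε = (dQ/dP)(P/Q) = (-110)(5/1835).
|ε| < 1, so demand is inelastic at this price.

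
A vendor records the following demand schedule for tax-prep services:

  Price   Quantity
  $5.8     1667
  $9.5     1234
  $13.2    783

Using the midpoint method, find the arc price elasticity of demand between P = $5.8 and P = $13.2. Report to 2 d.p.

-0.93

At P = 5.8, Q = 1667; at P = 13.2, Q = 783.
ΔQ = -884, ΔP = 7.4. Midpoints: P̄ = 9.50, Q̄ = 1225.0.
ε = (ΔQ/ΔP)(P̄/Q̄) = (-884/7.4)(9.50/1225.0).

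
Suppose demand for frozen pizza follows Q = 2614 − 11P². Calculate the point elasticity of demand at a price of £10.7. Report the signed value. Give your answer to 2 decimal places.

-1.86

At P = 10.7, Q = 1354.610.
dQ/dP = −22P = -235.400.
ε = (dQ/dP)(P/Q) = (-235.400)(10.7/1354.610).
|ε| > 1, so demand is elastic at this price.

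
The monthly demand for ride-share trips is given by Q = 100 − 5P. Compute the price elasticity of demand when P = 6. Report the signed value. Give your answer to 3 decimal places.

At P = 6, Q = 70.
dQ/dP = −5.
ε = (dQ/dP)(P/Q) = (-5)(6/70).

-0.429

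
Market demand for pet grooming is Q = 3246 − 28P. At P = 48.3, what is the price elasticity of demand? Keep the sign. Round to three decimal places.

At P = 48.3, Q = 1893.600.
dQ/dP = −28.
ε = (dQ/dP)(P/Q) = (-28)(48.3/1893.600).
|ε| < 1, so demand is inelastic at this price.

-0.714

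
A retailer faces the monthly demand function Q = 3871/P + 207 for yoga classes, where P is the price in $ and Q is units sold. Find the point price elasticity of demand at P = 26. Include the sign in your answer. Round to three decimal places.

-0.418

At P = 26, Q = 355.885.
dQ/dP = −3871/P² = -5.726.
ε = (dQ/dP)(P/Q) = (-5.726)(26/355.885).
|ε| < 1, so demand is inelastic at this price.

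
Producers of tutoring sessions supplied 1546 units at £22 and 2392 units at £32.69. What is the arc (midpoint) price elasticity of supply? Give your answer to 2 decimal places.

ΔQ = 2392 − 1546 = 846; ΔP = 32.69 − 22 = 10.69.
Midpoints: P̄ = 27.34, Q̄ = 1969.0.
ε_s = (ΔQ/ΔP)(P̄/Q̄) = (846/10.69)(27.34/1969.0).

1.10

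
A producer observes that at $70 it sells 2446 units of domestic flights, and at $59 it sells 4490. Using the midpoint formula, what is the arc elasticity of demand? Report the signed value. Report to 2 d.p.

-3.46

ΔQ = 4490 − 2446 = 2044; ΔP = 59 − 70 = -11.
Midpoints: P̄ = 64.50, Q̄ = 3468.0.
ε = (ΔQ/ΔP)(P̄/Q̄) = (2044/-11)(64.50/3468.0).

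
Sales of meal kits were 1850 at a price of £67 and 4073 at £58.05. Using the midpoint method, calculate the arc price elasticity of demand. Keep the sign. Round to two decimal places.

-5.24

ΔQ = 4073 − 1850 = 2223; ΔP = 58.05 − 67 = -8.95.
Midpoints: P̄ = 62.52, Q̄ = 2961.5.
ε = (ΔQ/ΔP)(P̄/Q̄) = (2223/-8.95)(62.52/2961.5).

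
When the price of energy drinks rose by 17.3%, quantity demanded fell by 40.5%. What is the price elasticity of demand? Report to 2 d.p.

ε = %ΔQ / %ΔP = (-40.5)/(17.3) = -2.341.

-2.34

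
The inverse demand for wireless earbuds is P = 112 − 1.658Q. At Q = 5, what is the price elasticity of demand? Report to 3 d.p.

-12.510

At Q = 5, P = 112 − 1.658(5) = 103.71.
dP/dQ = −1.658, so dQ/dP = 1/(−1.658) = -0.603.
ε = (dQ/dP)(P/Q) = (-0.603)(103.71/5).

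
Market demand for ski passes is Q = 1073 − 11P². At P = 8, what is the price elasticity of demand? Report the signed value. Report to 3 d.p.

At P = 8, Q = 369.
dQ/dP = −22P = -176.
ε = (dQ/dP)(P/Q) = (-176)(8/369).
|ε| > 1, so demand is elastic at this price.

-3.816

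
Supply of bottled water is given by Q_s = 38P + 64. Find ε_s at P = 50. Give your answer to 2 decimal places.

At P = 50, Q_s = 1964.
dQ_s/dP = 38.
ε_s = (dQ_s/dP)(P/Q_s) = (38)(50/1964).

0.97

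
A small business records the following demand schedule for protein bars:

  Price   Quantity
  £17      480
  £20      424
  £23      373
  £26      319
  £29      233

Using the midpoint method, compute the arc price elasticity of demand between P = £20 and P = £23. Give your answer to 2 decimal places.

-0.92

At P = 20, Q = 424; at P = 23, Q = 373.
ΔQ = -51, ΔP = 3. Midpoints: P̄ = 21.50, Q̄ = 398.5.
ε = (ΔQ/ΔP)(P̄/Q̄) = (-51/3)(21.50/398.5).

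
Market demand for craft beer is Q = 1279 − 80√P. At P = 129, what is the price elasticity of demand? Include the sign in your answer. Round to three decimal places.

At P = 129, Q = 370.375.
dQ/dP = −80/(2√P) = -3.522.
ε = (dQ/dP)(P/Q) = (-3.522)(129/370.375).
|ε| > 1, so demand is elastic at this price.

-1.227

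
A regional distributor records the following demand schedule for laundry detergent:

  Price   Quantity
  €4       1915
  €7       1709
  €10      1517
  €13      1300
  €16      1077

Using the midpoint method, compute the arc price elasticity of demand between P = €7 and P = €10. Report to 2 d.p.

At P = 7, Q = 1709; at P = 10, Q = 1517.
ΔQ = -192, ΔP = 3. Midpoints: P̄ = 8.50, Q̄ = 1613.0.
ε = (ΔQ/ΔP)(P̄/Q̄) = (-192/3)(8.50/1613.0).

-0.34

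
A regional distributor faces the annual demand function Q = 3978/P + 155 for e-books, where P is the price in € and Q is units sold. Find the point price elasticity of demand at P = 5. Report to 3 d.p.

-0.837

At P = 5, Q = 950.600.
dQ/dP = −3978/P² = -159.120.
ε = (dQ/dP)(P/Q) = (-159.120)(5/950.600).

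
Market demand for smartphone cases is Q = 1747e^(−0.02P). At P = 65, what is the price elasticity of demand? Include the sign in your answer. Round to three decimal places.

-1.300

At P = 65, Q = 476.113.
dQ/dP = −0.02·1747e^(−0.02P) = −0.02Q = -9.522.
ε = (dQ/dP)(P/Q) = (-9.522)(65/476.113).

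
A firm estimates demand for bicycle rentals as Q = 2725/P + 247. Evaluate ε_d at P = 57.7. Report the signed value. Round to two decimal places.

At P = 57.7, Q = 294.227.
dQ/dP = −2725/P² = -0.818.
ε = (dQ/dP)(P/Q) = (-0.818)(57.7/294.227).
|ε| < 1, so demand is inelastic at this price.

-0.16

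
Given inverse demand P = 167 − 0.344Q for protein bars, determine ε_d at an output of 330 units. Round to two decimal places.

-0.47

At Q = 330, P = 167 − 0.344(330) = 53.48.
dP/dQ = −0.344, so dQ/dP = 1/(−0.344) = -2.907.
ε = (dQ/dP)(P/Q) = (-2.907)(53.48/330).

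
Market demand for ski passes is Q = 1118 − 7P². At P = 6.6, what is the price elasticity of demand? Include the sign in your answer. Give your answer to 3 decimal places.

At P = 6.6, Q = 813.080.
dQ/dP = −14P = -92.400.
ε = (dQ/dP)(P/Q) = (-92.400)(6.6/813.080).
|ε| < 1, so demand is inelastic at this price.

-0.750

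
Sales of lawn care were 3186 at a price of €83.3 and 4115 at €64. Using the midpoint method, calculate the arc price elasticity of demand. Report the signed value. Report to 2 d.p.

-0.97

ΔQ = 4115 − 3186 = 929; ΔP = 64 − 83.3 = -19.3.
Midpoints: P̄ = 73.65, Q̄ = 3650.5.
ε = (ΔQ/ΔP)(P̄/Q̄) = (929/-19.3)(73.65/3650.5).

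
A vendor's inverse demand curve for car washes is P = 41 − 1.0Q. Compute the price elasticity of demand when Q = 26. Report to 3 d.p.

At Q = 26, P = 41 − 1.0(26) = 15.00.
dP/dQ = −1.0, so dQ/dP = 1/(−1.0) = -1.000.
ε = (dQ/dP)(P/Q) = (-1.000)(15.00/26).

-0.577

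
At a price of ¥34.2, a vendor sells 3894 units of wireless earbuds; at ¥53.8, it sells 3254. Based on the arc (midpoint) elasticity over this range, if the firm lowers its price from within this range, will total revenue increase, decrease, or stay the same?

decrease

Arc ε = (-640/19.6)(44.00/3574.0) ≈ -0.402.
|ε| = 0.40 < 1, so demand is inelastic. A price cut therefore reduces total revenue.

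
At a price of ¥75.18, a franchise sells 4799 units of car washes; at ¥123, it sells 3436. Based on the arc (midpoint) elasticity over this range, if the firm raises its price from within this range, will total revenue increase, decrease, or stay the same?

Arc ε = (-1363/47.82)(99.09/4117.5) ≈ -0.686.
|ε| = 0.69 < 1, so demand is inelastic. A price rise therefore raises total revenue.

increase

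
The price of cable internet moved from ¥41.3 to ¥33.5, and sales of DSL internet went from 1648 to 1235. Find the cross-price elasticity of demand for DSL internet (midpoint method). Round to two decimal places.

ΔQ_x = 1235 − 1648 = -413; ΔP_y = 33.5 − 41.3 = -7.8.
Midpoints: P̄_y = 37.40, Q̄_x = 1441.5.
ε_xy = (ΔQ_x/ΔP_y)(P̄_y/Q̄_x) = (-413/-7.8)(37.40/1441.5).
ε_xy > 0, so the goods are substitutes.

1.37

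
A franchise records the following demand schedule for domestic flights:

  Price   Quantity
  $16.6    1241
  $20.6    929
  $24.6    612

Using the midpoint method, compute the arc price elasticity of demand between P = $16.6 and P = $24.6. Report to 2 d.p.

At P = 16.6, Q = 1241; at P = 24.6, Q = 612.
ΔQ = -629, ΔP = 8.0. Midpoints: P̄ = 20.60, Q̄ = 926.5.
ε = (ΔQ/ΔP)(P̄/Q̄) = (-629/8.0)(20.60/926.5).

-1.75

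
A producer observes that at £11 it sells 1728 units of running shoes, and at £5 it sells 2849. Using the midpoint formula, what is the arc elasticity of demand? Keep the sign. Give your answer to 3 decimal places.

-0.653

ΔQ = 2849 − 1728 = 1121; ΔP = 5 − 11 = -6.
Midpoints: P̄ = 8.00, Q̄ = 2288.5.
ε = (ΔQ/ΔP)(P̄/Q̄) = (1121/-6)(8.00/2288.5).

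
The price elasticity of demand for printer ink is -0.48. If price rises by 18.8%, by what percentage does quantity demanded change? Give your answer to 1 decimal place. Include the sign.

%ΔQ ≈ ε × %ΔP = (-0.48)(18.8%) = -9.02%.

-9.0%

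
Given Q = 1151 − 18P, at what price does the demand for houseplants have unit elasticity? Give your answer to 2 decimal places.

For linear demand Q = a − bP, ε = −bP/(a − bP). |ε| = 1 when bP = a − bP, i.e. P = a/(2b).
P = 1151/(2·18) = 1151/36 = 31.9722.

31.97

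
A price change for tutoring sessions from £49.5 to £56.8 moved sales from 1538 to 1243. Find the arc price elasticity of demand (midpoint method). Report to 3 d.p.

-1.545

ΔQ = 1243 − 1538 = -295; ΔP = 56.8 − 49.5 = 7.3.
Midpoints: P̄ = 53.15, Q̄ = 1390.5.
ε = (ΔQ/ΔP)(P̄/Q̄) = (-295/7.3)(53.15/1390.5).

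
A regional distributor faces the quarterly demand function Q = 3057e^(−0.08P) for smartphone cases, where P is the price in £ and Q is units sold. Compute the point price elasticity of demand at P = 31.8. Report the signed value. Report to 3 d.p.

At P = 31.8, Q = 240.132.
dQ/dP = −0.08·3057e^(−0.08P) = −0.08Q = -19.211.
ε = (dQ/dP)(P/Q) = (-19.211)(31.8/240.132).

-2.544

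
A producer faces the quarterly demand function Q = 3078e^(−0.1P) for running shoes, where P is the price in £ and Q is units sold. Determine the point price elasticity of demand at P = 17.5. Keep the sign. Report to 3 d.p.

-1.750

At P = 17.5, Q = 534.876.
dQ/dP = −0.1·3078e^(−0.1P) = −0.1Q = -53.488.
ε = (dQ/dP)(P/Q) = (-53.488)(17.5/534.876).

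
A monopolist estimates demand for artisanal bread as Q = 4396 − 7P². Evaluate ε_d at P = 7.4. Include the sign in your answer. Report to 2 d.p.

-0.19

At P = 7.4, Q = 4012.680.
dQ/dP = −14P = -103.600.
ε = (dQ/dP)(P/Q) = (-103.600)(7.4/4012.680).
|ε| < 1, so demand is inelastic at this price.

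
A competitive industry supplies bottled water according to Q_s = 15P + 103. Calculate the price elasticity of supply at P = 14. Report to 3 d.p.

0.671

At P = 14, Q_s = 313.
dQ_s/dP = 15.
ε_s = (dQ_s/dP)(P/Q_s) = (15)(14/313).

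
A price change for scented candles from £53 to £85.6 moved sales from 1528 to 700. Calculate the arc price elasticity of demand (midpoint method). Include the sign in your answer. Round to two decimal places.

ΔQ = 700 − 1528 = -828; ΔP = 85.6 − 53 = 32.6.
Midpoints: P̄ = 69.30, Q̄ = 1114.0.
ε = (ΔQ/ΔP)(P̄/Q̄) = (-828/32.6)(69.30/1114.0).

-1.58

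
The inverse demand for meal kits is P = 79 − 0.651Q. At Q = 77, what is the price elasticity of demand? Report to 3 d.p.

-0.576

At Q = 77, P = 79 − 0.651(77) = 28.87.
dP/dQ = −0.651, so dQ/dP = 1/(−0.651) = -1.536.
ε = (dQ/dP)(P/Q) = (-1.536)(28.87/77).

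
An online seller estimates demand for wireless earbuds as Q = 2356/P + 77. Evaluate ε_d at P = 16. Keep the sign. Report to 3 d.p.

At P = 16, Q = 224.250.
dQ/dP = −2356/P² = -9.203.
ε = (dQ/dP)(P/Q) = (-9.203)(16/224.250).

-0.657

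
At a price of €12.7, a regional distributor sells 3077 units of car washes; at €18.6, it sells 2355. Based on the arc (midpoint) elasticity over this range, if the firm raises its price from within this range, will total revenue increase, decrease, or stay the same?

Arc ε = (-722/5.9)(15.65/2716.0) ≈ -0.705.
|ε| = 0.71 < 1, so demand is inelastic. A price rise therefore raises total revenue.

increase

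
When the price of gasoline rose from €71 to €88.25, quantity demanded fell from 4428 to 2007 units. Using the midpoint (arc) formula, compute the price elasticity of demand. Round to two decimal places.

-3.47

ΔQ = 2007 − 4428 = -2421; ΔP = 88.25 − 71 = 17.25.
Midpoints: P̄ = 79.62, Q̄ = 3217.5.
ε = (ΔQ/ΔP)(P̄/Q̄) = (-2421/17.25)(79.62/3217.5).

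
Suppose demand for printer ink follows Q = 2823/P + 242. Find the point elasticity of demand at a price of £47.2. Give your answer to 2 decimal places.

-0.20

At P = 47.2, Q = 301.809.
dQ/dP = −2823/P² = -1.267.
ε = (dQ/dP)(P/Q) = (-1.267)(47.2/301.809).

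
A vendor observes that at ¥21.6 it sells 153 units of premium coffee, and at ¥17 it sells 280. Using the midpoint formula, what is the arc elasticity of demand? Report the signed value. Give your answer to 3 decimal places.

-2.461

ΔQ = 280 − 153 = 127; ΔP = 17 − 21.6 = -4.6.
Midpoints: P̄ = 19.30, Q̄ = 216.5.
ε = (ΔQ/ΔP)(P̄/Q̄) = (127/-4.6)(19.30/216.5).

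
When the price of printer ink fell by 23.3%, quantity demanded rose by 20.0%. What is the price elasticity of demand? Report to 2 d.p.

ε = %ΔQ / %ΔP = (20.0)/(-23.3) = -0.858.

-0.86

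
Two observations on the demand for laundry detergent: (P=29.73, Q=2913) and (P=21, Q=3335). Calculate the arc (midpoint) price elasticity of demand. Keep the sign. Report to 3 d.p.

ΔQ = 3335 − 2913 = 422; ΔP = 21 − 29.73 = -8.73.
Midpoints: P̄ = 25.37, Q̄ = 3124.0.
ε = (ΔQ/ΔP)(P̄/Q̄) = (422/-8.73)(25.37/3124.0).

-0.392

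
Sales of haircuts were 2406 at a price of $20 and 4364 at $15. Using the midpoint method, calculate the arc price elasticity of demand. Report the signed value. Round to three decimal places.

-2.025

ΔQ = 4364 − 2406 = 1958; ΔP = 15 − 20 = -5.
Midpoints: P̄ = 17.50, Q̄ = 3385.0.
ε = (ΔQ/ΔP)(P̄/Q̄) = (1958/-5)(17.50/3385.0).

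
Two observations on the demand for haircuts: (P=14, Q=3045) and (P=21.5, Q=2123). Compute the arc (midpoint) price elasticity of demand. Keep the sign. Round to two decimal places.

-0.84

ΔQ = 2123 − 3045 = -922; ΔP = 21.5 − 14 = 7.5.
Midpoints: P̄ = 17.75, Q̄ = 2584.0.
ε = (ΔQ/ΔP)(P̄/Q̄) = (-922/7.5)(17.75/2584.0).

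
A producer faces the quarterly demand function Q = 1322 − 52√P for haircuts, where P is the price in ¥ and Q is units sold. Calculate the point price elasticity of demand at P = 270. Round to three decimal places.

At P = 270, Q = 467.553.
dQ/dP = −52/(2√P) = -1.582.
ε = (dQ/dP)(P/Q) = (-1.582)(270/467.553).
|ε| < 1, so demand is inelastic at this price.

-0.914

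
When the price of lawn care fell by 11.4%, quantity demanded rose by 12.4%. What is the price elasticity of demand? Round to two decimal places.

-1.09

ε = %ΔQ / %ΔP = (12.4)/(-11.4) = -1.088.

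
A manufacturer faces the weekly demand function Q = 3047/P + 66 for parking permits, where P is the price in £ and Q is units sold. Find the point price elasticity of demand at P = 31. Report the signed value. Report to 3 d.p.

-0.598

At P = 31, Q = 164.290.
dQ/dP = −3047/P² = -3.171.
ε = (dQ/dP)(P/Q) = (-3.171)(31/164.290).
|ε| < 1, so demand is inelastic at this price.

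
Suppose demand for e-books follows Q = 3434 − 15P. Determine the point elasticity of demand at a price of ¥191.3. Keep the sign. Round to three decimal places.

At P = 191.3, Q = 564.500.
dQ/dP = −15.
ε = (dQ/dP)(P/Q) = (-15)(191.3/564.500).
|ε| > 1, so demand is elastic at this price.

-5.083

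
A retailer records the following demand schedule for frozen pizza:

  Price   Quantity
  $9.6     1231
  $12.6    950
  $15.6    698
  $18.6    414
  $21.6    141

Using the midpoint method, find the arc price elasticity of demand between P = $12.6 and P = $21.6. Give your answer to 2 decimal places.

At P = 12.6, Q = 950; at P = 21.6, Q = 141.
ΔQ = -809, ΔP = 9.0. Midpoints: P̄ = 17.10, Q̄ = 545.5.
ε = (ΔQ/ΔP)(P̄/Q̄) = (-809/9.0)(17.10/545.5).

-2.82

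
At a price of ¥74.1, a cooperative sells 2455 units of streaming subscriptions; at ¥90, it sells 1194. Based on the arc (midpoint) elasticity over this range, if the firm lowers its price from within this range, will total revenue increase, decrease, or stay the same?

increase

Arc ε = (-1261/15.9)(82.05/1824.5) ≈ -3.567.
|ε| = 3.57 > 1, so demand is elastic. A price cut therefore raises total revenue.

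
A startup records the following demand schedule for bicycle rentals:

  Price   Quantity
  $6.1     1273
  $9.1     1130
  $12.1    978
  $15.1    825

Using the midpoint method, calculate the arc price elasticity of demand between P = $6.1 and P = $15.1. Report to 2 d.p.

-0.50

At P = 6.1, Q = 1273; at P = 15.1, Q = 825.
ΔQ = -448, ΔP = 9.0. Midpoints: P̄ = 10.60, Q̄ = 1049.0.
ε = (ΔQ/ΔP)(P̄/Q̄) = (-448/9.0)(10.60/1049.0).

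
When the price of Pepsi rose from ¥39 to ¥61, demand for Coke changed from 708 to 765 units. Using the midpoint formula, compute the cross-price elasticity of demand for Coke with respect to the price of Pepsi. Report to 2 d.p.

0.18

ΔQ_x = 765 − 708 = 57; ΔP_y = 61 − 39 = 22.
Midpoints: P̄_y = 50.00, Q̄_x = 736.5.
ε_xy = (ΔQ_x/ΔP_y)(P̄_y/Q̄_x) = (57/22)(50.00/736.5).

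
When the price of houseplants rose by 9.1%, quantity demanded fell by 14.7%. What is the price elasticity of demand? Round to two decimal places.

-1.62

ε = %ΔQ / %ΔP = (-14.7)/(9.1) = -1.615.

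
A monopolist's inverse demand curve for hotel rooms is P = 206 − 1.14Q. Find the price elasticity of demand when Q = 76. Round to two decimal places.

-1.38

At Q = 76, P = 206 − 1.14(76) = 119.36.
dP/dQ = −1.14, so dQ/dP = 1/(−1.14) = -0.877.
ε = (dQ/dP)(P/Q) = (-0.877)(119.36/76).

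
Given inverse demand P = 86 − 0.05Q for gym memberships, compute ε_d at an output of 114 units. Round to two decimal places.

-14.09

At Q = 114, P = 86 − 0.05(114) = 80.30.
dP/dQ = −0.05, so dQ/dP = 1/(−0.05) = -20.000.
ε = (dQ/dP)(P/Q) = (-20.000)(80.30/114).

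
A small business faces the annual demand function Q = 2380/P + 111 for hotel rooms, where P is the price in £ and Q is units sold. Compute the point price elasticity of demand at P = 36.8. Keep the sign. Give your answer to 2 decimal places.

At P = 36.8, Q = 175.674.
dQ/dP = −2380/P² = -1.757.
ε = (dQ/dP)(P/Q) = (-1.757)(36.8/175.674).
|ε| < 1, so demand is inelastic at this price.

-0.37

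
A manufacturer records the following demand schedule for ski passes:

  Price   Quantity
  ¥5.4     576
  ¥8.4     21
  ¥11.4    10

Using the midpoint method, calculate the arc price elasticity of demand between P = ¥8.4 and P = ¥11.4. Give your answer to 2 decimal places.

At P = 8.4, Q = 21; at P = 11.4, Q = 10.
ΔQ = -11, ΔP = 3.0. Midpoints: P̄ = 9.90, Q̄ = 15.5.
ε = (ΔQ/ΔP)(P̄/Q̄) = (-11/3.0)(9.90/15.5).

-2.34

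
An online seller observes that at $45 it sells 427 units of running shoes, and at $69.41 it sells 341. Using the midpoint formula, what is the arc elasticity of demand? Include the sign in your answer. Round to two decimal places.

ΔQ = 341 − 427 = -86; ΔP = 69.41 − 45 = 24.41.
Midpoints: P̄ = 57.20, Q̄ = 384.0.
ε = (ΔQ/ΔP)(P̄/Q̄) = (-86/24.41)(57.20/384.0).

-0.52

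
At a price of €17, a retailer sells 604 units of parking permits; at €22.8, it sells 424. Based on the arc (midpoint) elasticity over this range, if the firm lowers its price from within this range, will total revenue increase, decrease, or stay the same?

increase

Arc ε = (-180/5.8)(19.90/514.0) ≈ -1.202.
|ε| = 1.20 > 1, so demand is elastic. A price cut therefore raises total revenue.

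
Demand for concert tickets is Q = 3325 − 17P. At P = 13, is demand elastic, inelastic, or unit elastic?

Q = 3104, dQ/dP = -17.
ε = (dQ/dP)(P/Q) ≈ -0.071.
|ε| = 0.07 < 1.

inelastic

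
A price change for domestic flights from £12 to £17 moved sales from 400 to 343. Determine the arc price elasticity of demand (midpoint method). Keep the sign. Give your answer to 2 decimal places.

-0.44

ΔQ = 343 − 400 = -57; ΔP = 17 − 12 = 5.
Midpoints: P̄ = 14.50, Q̄ = 371.5.
ε = (ΔQ/ΔP)(P̄/Q̄) = (-57/5)(14.50/371.5).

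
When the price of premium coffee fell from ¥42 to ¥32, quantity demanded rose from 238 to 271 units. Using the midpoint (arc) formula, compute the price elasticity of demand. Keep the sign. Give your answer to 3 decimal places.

ΔQ = 271 − 238 = 33; ΔP = 32 − 42 = -10.
Midpoints: P̄ = 37.00, Q̄ = 254.5.
ε = (ΔQ/ΔP)(P̄/Q̄) = (33/-10)(37.00/254.5).

-0.480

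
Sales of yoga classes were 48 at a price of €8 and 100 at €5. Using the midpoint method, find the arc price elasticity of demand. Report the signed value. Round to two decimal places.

-1.52

ΔQ = 100 − 48 = 52; ΔP = 5 − 8 = -3.
Midpoints: P̄ = 6.50, Q̄ = 74.0.
ε = (ΔQ/ΔP)(P̄/Q̄) = (52/-3)(6.50/74.0).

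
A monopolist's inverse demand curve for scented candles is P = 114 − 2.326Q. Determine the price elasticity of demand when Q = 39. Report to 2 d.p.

At Q = 39, P = 114 − 2.326(39) = 23.29.
dP/dQ = −2.326, so dQ/dP = 1/(−2.326) = -0.430.
ε = (dQ/dP)(P/Q) = (-0.430)(23.29/39).

-0.26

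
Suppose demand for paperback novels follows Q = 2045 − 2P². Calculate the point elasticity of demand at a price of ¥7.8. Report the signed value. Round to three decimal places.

-0.127

At P = 7.8, Q = 1923.320.
dQ/dP = −4P = -31.200.
ε = (dQ/dP)(P/Q) = (-31.200)(7.8/1923.320).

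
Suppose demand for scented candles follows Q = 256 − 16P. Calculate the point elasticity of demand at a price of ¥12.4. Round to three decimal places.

-3.444

At P = 12.4, Q = 57.600.
dQ/dP = −16.
ε = (dQ/dP)(P/Q) = (-16)(12.4/57.600).
|ε| > 1, so demand is elastic at this price.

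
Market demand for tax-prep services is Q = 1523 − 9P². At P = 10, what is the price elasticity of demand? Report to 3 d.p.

At P = 10, Q = 623.
dQ/dP = −18P = -180.
ε = (dQ/dP)(P/Q) = (-180)(10/623).

-2.889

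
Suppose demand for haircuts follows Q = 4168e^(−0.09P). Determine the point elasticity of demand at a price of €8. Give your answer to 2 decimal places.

-0.72

At P = 8, Q = 2028.783.
dQ/dP = −0.09·4168e^(−0.09P) = −0.09Q = -182.591.
ε = (dQ/dP)(P/Q) = (-182.591)(8/2028.783).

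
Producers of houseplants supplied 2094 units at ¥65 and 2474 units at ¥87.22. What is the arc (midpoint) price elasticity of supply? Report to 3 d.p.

0.570

ΔQ = 2474 − 2094 = 380; ΔP = 87.22 − 65 = 22.22.
Midpoints: P̄ = 76.11, Q̄ = 2284.0.
ε_s = (ΔQ/ΔP)(P̄/Q̄) = (380/22.22)(76.11/2284.0).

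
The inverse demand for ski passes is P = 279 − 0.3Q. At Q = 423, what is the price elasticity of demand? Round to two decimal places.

At Q = 423, P = 279 − 0.3(423) = 152.10.
dP/dQ = −0.3, so dQ/dP = 1/(−0.3) = -3.333.
ε = (dQ/dP)(P/Q) = (-3.333)(152.10/423).

-1.20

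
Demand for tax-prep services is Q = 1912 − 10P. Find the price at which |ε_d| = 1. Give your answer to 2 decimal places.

95.60

For linear demand Q = a − bP, ε = −bP/(a − bP). |ε| = 1 when bP = a − bP, i.e. P = a/(2b).
P = 1912/(2·10) = 1912/20 = 95.6000.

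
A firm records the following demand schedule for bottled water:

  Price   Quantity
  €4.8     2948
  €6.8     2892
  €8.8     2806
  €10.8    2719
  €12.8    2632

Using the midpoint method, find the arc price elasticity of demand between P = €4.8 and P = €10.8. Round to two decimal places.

-0.11

At P = 4.8, Q = 2948; at P = 10.8, Q = 2719.
ΔQ = -229, ΔP = 6.0. Midpoints: P̄ = 7.80, Q̄ = 2833.5.
ε = (ΔQ/ΔP)(P̄/Q̄) = (-229/6.0)(7.80/2833.5).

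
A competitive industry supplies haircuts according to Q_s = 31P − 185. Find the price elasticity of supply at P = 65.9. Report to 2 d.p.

At P = 65.9, Q_s = 1857.90.
dQ_s/dP = 31.
ε_s = (dQ_s/dP)(P/Q_s) = (31)(65.9/1857.90).

1.10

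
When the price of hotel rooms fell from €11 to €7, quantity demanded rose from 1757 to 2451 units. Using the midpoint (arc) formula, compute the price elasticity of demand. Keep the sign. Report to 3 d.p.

ΔQ = 2451 − 1757 = 694; ΔP = 7 − 11 = -4.
Midpoints: P̄ = 9.00, Q̄ = 2104.0.
ε = (ΔQ/ΔP)(P̄/Q̄) = (694/-4)(9.00/2104.0).

-0.742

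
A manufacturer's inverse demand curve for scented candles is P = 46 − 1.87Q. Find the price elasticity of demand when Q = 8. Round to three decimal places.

At Q = 8, P = 46 − 1.87(8) = 31.04.
dP/dQ = −1.87, so dQ/dP = 1/(−1.87) = -0.535.
ε = (dQ/dP)(P/Q) = (-0.535)(31.04/8).

-2.075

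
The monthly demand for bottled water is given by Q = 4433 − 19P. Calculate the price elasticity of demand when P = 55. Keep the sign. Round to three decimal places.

-0.308

At P = 55, Q = 3388.
dQ/dP = −19.
ε = (dQ/dP)(P/Q) = (-19)(55/3388).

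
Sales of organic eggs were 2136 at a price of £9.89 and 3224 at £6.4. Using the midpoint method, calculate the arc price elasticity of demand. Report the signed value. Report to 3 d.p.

-0.947

ΔQ = 3224 − 2136 = 1088; ΔP = 6.4 − 9.89 = -3.49.
Midpoints: P̄ = 8.14, Q̄ = 2680.0.
ε = (ΔQ/ΔP)(P̄/Q̄) = (1088/-3.49)(8.14/2680.0).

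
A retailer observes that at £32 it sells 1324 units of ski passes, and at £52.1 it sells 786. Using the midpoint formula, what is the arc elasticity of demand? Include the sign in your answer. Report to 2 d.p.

-1.07

ΔQ = 786 − 1324 = -538; ΔP = 52.1 − 32 = 20.1.
Midpoints: P̄ = 42.05, Q̄ = 1055.0.
ε = (ΔQ/ΔP)(P̄/Q̄) = (-538/20.1)(42.05/1055.0).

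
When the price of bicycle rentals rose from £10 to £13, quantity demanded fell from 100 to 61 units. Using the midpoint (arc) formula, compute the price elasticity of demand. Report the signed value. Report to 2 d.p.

ΔQ = 61 − 100 = -39; ΔP = 13 − 10 = 3.
Midpoints: P̄ = 11.50, Q̄ = 80.5.
ε = (ΔQ/ΔP)(P̄/Q̄) = (-39/3)(11.50/80.5).

-1.86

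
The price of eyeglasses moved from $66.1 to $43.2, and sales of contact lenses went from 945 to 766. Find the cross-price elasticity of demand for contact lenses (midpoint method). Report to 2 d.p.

ΔQ_x = 766 − 945 = -179; ΔP_y = 43.2 − 66.1 = -22.9.
Midpoints: P̄_y = 54.65, Q̄_x = 855.5.
ε_xy = (ΔQ_x/ΔP_y)(P̄_y/Q̄_x) = (-179/-22.9)(54.65/855.5).

0.50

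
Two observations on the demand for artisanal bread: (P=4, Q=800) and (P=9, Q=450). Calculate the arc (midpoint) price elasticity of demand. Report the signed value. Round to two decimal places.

ΔQ = 450 − 800 = -350; ΔP = 9 − 4 = 5.
Midpoints: P̄ = 6.50, Q̄ = 625.0.
ε = (ΔQ/ΔP)(P̄/Q̄) = (-350/5)(6.50/625.0).

-0.73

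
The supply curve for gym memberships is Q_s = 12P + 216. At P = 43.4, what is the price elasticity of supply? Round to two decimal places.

0.71

At P = 43.4, Q_s = 736.80.
dQ_s/dP = 12.
ε_s = (dQ_s/dP)(P/Q_s) = (12)(43.4/736.80).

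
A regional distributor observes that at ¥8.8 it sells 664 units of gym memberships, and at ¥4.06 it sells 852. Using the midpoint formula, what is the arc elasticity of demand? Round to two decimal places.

ΔQ = 852 − 664 = 188; ΔP = 4.06 − 8.8 = -4.74.
Midpoints: P̄ = 6.43, Q̄ = 758.0.
ε = (ΔQ/ΔP)(P̄/Q̄) = (188/-4.74)(6.43/758.0).

-0.34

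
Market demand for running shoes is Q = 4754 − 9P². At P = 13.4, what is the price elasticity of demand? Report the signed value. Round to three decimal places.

At P = 13.4, Q = 3137.960.
dQ/dP = −18P = -241.200.
ε = (dQ/dP)(P/Q) = (-241.200)(13.4/3137.960).
|ε| > 1, so demand is elastic at this price.

-1.030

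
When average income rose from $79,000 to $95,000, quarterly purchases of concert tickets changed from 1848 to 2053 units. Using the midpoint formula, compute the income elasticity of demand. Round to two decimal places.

0.57

ΔQ = 205, ΔI = 16000. Midpoints: Ī = 87,000, Q̄ = 1950.5.
ε_I = (ΔQ/ΔI)(Ī/Q̄) = (205/16000)(87000/1950.5).
ε_I > 0, so the good is normal.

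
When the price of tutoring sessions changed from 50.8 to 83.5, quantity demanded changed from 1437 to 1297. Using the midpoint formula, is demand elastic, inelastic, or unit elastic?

Arc ε ≈ -0.210.
|ε| = 0.21 < 1.

inelastic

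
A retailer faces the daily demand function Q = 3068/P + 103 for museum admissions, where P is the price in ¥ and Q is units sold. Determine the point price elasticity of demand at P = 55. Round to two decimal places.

-0.35

At P = 55, Q = 158.782.
dQ/dP = −3068/P² = -1.014.
ε = (dQ/dP)(P/Q) = (-1.014)(55/158.782).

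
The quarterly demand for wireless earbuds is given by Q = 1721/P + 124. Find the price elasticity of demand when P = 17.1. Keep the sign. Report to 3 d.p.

At P = 17.1, Q = 224.643.
dQ/dP = −1721/P² = -5.886.
ε = (dQ/dP)(P/Q) = (-5.886)(17.1/224.643).
|ε| < 1, so demand is inelastic at this price.

-0.448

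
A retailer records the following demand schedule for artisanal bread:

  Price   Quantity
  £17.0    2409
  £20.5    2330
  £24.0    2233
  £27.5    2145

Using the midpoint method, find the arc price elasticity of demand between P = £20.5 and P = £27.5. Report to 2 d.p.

-0.28

At P = 20.5, Q = 2330; at P = 27.5, Q = 2145.
ΔQ = -185, ΔP = 7.0. Midpoints: P̄ = 24.00, Q̄ = 2237.5.
ε = (ΔQ/ΔP)(P̄/Q̄) = (-185/7.0)(24.00/2237.5).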